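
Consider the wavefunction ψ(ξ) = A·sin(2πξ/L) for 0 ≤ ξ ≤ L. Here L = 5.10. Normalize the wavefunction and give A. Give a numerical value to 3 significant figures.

A ≈ 0.626

Normalization requires ∫|ψ|² dξ = 1, integrated from 0 to L.
With ψ = A·sin(2πξ/L), the integral evaluates to A²·[L/2].
Hence A² = 1/[L/2].
Plugging in L = 5.10 yields A = 0.6262.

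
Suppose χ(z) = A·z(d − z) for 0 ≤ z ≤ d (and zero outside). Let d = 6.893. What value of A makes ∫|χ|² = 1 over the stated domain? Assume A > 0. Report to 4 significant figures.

A ≈ 0.04391

Normalization requires ∫|χ|² dz = 1, integrated from 0 to d.
Expanding the polynomial and integrating term by term, ∫|χ|² dz = A²·(d^5/30).
Setting this equal to 1 gives A² = 1/(d^5/30).
With d = 6.893: A² = 0.0019279 and A = 0.043908.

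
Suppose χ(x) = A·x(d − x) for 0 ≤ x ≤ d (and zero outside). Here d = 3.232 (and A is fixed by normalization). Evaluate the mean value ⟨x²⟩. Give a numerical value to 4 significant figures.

The expectation value is the |χ|²-weighted average of x^2: ∫ x^2|χ|² dx.
Expanding the polynomial and integrating term by term, evaluating both integrals, ⟨x²⟩ = 2·d^2/7.
Putting d = 3.232 gives 2.9845.

⟨x^2⟩ ≈ 2.985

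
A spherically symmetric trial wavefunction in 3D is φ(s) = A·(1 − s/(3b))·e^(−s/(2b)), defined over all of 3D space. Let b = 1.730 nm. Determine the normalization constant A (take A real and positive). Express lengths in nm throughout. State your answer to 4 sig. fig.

Normalization requires ∫|φ|² 4πs² ds = 1, integrated from 0 to ∞.
With ∫₀^∞ s^4 e^(−αs) ds = 4!/α^5, ∫|φ|² 4πs² ds = A²·(8·π·b^3/3).
Setting this equal to 1 gives A² = 1/(8·π·b^3/3).
With b = 1.730: A² = 0.023054 and A = 0.15183.

A ≈ 0.1518 nm^(-3/2)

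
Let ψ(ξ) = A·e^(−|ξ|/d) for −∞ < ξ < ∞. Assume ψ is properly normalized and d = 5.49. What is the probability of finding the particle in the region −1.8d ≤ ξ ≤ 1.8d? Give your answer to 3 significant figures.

P = ∫_{−1.8d}^{1.8d} |ψ(ξ)|² dξ.
With A² fixed by ∫|ψ|² = 1, i.e. A² = (d)^(−1), substitute and integrate.
By symmetry take twice the ξ ≥ 0 contribution in numerator and denominator; the 2's cancel. Substituting u = ξ/d, A² and the length scale cancel in the ratio: P = ∫_{0}^{1.8} e^(-2·u) du / ∫_{0}^{∞} e^(-2·u) du.
Using ∫ e^(-2·u) du = -e^(-2·u)/2, the numerator is 1/2 - e^(-18/5)/2 and the denominator is 1/2.
This works out to P = 0.9727.

P ≈ 0.973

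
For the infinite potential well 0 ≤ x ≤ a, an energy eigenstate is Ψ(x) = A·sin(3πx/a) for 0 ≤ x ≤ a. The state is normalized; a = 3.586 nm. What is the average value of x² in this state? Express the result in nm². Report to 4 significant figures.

⟨x^2⟩ ≈ 4.214 nm^2

By definition ⟨x²⟩ = ∫ x^2 |Ψ(x)|² dx.
Since the A² factors cancel between numerator and denominator, ⟨x²⟩ = -a^2/(18·π^2) + a^2/3.
With a = 3.586, ⟨x^2⟩ = 4.2141.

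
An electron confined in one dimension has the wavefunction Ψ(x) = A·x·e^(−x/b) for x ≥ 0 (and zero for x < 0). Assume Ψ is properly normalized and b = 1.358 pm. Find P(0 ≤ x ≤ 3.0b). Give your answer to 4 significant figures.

The probability is P = ∫ |Ψ|² dx over [0, 3.0b].
The normalization integral ∫|Ψ|²dx over the whole domain equals b^3/4·A², and A² cancels in the ratio.
In terms of u = x/b (A² and the length scale cancel between numerator and denominator), P = [∫_{0}^{3.0} u^2·e^(-2·u) du] / [∫_{0}^{∞} u^2·e^(-2·u) du].
With ∫ u^2·e^(-2·u) du = -(2·u^2 + 2·u + 1)·e^(-2·u)/4 + C, the region integral is 1/4 - 25·e^(-6)/4 and the full one is 1/4.
Evaluating gives P = 0.93803.

P ≈ 0.9380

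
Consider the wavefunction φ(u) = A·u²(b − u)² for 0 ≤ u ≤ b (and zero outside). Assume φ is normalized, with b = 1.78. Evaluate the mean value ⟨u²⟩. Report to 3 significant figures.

⟨u^2⟩ ≈ 0.864

⟨u²⟩ = ∫ u^2 |φ|² du over the full domain.
Expanding the polynomial and integrating term by term, the ratio of the moment integral to the normalization integral gives ⟨u²⟩ = 3·b^2/11.
With b = 1.78, ⟨u^2⟩ = 0.8641.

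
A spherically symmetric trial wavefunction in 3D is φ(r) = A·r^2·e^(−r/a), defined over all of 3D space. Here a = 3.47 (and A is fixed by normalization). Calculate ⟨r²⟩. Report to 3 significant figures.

By definition ⟨r²⟩ = ∫ r^2 |φ(r)|² 4πr² dr.
Evaluating both integrals, ⟨r²⟩ = 14·a^2.
With a = 3.47, ⟨r^2⟩ = 168.6.

⟨r^2⟩ ≈ 169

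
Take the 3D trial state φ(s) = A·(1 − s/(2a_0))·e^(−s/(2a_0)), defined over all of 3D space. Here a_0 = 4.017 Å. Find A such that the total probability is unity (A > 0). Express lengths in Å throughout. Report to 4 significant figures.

A ≈ 0.02478 Å^(-3/2)

Require ∫ |φ|² 4πs² ds = 1 over the whole domain.
In 3D with spherical symmetry the volume element is 4πs² ds.
Recall ∫₀^∞ s^m e^(−s/β) ds = m!·β^(m+1), with φ = A·(1 − s/(2a_0))·e^(−s/(2a_0)), the integral evaluates to A²·[8·π·a_0^3].
So A² = (8·π·a_0^3)^(−1).
Substituting a_0 = 4.017 gives A² = 0.00061384, so A = 0.024776.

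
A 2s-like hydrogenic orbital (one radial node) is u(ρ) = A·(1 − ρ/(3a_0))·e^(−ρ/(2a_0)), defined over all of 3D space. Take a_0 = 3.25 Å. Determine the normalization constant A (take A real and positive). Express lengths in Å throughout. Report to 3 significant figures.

We need A² ∫|f|² 4πρ² dρ = 1, taking the integral from 0 to ∞.
(Spherical symmetry: dV = 4πρ² dρ.)
Carrying out the integral gives A² · 8·π·a_0^3/3.
With a_0 = 3.25: A² = 0.003477 and A = 0.05897.

A ≈ 0.0590 Å^(-3/2)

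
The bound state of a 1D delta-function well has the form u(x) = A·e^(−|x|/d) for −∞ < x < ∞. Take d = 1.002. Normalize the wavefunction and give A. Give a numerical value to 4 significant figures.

A ≈ 0.9990

The normalization condition is ∫|u|² dx = 1 from −∞ to ∞.
The integral (without the A² prefactor) comes out to d.
With d = 1.002: A² = 0.99800 and A = 0.99900.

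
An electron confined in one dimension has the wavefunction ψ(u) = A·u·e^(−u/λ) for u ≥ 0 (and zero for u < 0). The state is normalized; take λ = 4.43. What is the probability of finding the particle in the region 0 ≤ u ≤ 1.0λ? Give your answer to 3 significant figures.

P = ∫_{0}^{1.0λ} |ψ(u)|² du.
Since A² = 1/(λ^3/4), this is the region integral divided by the full normalization integral.
Let t = u/λ; then A² and the length scale cancel, so P = ∫_{0}^{1.0} t^2·e^(-2·t) dt ÷ ∫_{0}^{∞} t^2·e^(-2·t) dt.
Using ∫ t^2·e^(-2·t) dt = -(2·t^2 + 2·t + 1)·e^(-2·t)/4, the numerator is 1/4 - 5·e^(-2)/4 and the denominator is 1/4.
Taking the ratio, P = 0.3233.

P ≈ 0.323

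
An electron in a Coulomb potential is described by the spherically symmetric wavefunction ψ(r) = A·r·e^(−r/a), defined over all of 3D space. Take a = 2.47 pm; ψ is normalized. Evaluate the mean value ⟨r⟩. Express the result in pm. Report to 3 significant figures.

⟨r⟩ ≈ 6.18 pm

⟨r⟩ = ∫ r |ψ|² 4πr² dr over the full domain.
Recall ∫₀^∞ r^m e^(−r/β) dr = m!·β^(m+1), evaluating both integrals, ⟨r⟩ = 5·a/2.
Putting a = 2.47 gives 6.175.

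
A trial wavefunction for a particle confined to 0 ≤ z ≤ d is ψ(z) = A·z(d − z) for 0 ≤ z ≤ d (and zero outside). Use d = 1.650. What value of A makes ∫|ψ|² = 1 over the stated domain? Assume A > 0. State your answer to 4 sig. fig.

A ≈ 1.566

We need A² ∫|f|² dz = 1, taking the integral from 0 to d.
Expanding the polynomial and integrating term by term, ∫|ψ|² dz = A²·(d^5/30).
Setting this equal to 1 gives A² = 1/(d^5/30).
With d = 1.650: A² = 2.4530 and A = 1.5662.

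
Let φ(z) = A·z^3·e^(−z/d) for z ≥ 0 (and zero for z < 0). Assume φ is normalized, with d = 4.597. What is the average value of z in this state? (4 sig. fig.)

By definition ⟨z⟩ = ∫ z |φ(z)|² dz.
Since the A² factors cancel between numerator and denominator, ⟨z⟩ = 7·d/2.
Putting d = 4.597 gives 16.090.

⟨z⟩ ≈ 16.09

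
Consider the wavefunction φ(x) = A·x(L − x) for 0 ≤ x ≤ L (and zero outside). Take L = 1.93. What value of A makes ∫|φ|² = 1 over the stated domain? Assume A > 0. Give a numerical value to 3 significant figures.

Normalization requires ∫|φ|² dx = 1, integrated from 0 to L.
Expanding the polynomial and integrating term by term, carrying out the integral gives A² · L^5/30.
Plugging in L = 1.93 yields A = 1.058.

A ≈ 1.06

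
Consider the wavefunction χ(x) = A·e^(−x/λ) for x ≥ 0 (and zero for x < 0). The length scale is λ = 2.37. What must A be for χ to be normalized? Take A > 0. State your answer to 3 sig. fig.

The normalization condition is ∫|χ|² dx = 1 from 0 to ∞.
With ∫₀^∞ x^0 e^(−αx) dx = 0!/α^1, with χ = A·e^(−x/λ), the integral evaluates to A²·[λ/2].
Setting this equal to 1 gives A² = 1/(λ/2).
With λ = 2.37: A² = 0.8439 and A = 0.9186.

A ≈ 0.919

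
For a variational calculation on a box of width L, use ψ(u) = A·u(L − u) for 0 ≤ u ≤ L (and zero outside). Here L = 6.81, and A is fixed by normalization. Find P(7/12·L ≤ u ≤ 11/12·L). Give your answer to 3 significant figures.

P ≈ 0.342

P = ∫_{7/12·L}^{11/12·L} |ψ(u)|² du.
Since A² = 1/(L^5/30), this is the region integral divided by the full normalization integral.
Substituting t = u/L, A² and the length scale cancel in the ratio: P = ∫_{7/12}^{11/12} t^2·(1 - t)^2 dt / ∫_{0}^{1} t^2·(1 - t)^2 dt.
An antiderivative of t^2·(1 - t)^2 is t^3·(6·t^2 - 15·t + 10)/30; evaluating from 7/12 to 11/12 gives ≈ 0.011384, while the full integral is 1/30.
This works out to P = 0.3415.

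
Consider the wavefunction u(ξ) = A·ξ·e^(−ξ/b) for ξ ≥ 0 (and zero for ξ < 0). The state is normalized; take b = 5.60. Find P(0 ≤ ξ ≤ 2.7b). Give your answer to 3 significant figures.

P ≈ 0.905

The probability is P = ∫ |u|² dξ over [0, 2.7b].
Since A² = 1/(b^3/4), this is the region integral divided by the full normalization integral.
In terms of t = ξ/b (A² and the length scale cancel between numerator and denominator), P = [∫_{0}^{2.7} t^2·e^(-2·t) dt] / [∫_{0}^{∞} t^2·e^(-2·t) dt].
Using ∫ t^2·e^(-2·t) dt = -(2·t^2 + 2·t + 1)·e^(-2·t)/4, the numerator is 1/4 - 1049·e^(-27/5)/200 and the denominator is 1/4.
The result is P = 0.9052.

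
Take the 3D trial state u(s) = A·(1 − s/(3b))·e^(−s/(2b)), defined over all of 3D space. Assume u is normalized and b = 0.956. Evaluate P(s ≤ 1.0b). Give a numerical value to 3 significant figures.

P ≈ 0.142

With dV = 4πs²ds, the probability is ∫|u|² dV over s ≤ 1.0b.
Normalization gives A² = 1/(8·π·b^3/3).
In terms of t = s/b (A², 4π and the length scale all cancel between numerator and denominator), P = [∫_{0}^{1.0} t^2·(1 - t/3)^2·e^(-t) dt] / [∫_{0}^{∞} t^2·(1 - t/3)^2·e^(-t) dt].
An antiderivative of t^2·(1 - t/3)^2·e^(-t) is (-t^4 + 2·t^3 - 3·t^2 - 6·t - 6)·e^(-t)/9; evaluating from 0 to 1.0 gives 2/3 - 14·e^(-1)/9, while the full integral is 2/3.
The region integral divided by the full integral gives P = 0.1416.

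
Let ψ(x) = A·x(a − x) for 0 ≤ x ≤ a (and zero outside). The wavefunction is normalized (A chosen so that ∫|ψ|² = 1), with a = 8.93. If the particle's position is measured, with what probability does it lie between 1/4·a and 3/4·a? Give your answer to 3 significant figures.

P ≈ 0.793

The probability is P = ∫ |ψ|² dx over [1/4·a, 3/4·a].
Since A² = 1/(a^5/30), this is the region integral divided by the full normalization integral.
In terms of u = x/a (A² and the length scale cancel between numerator and denominator), P = [∫_{1/4}^{3/4} u^2·(1 - u)^2 du] / [∫_{0}^{1} u^2·(1 - u)^2 du].
An antiderivative of u^2·(1 - u)^2 is u^3·(6·u^2 - 15·u + 10)/30; evaluating from 1/4 to 3/4 gives 203/7680, while the full integral is 1/30.
This works out to P = 203/256.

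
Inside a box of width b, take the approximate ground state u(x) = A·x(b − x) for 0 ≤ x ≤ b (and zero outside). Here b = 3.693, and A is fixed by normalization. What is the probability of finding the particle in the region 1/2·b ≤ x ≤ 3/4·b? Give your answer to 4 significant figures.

The probability is P = ∫ |u|² dx over [1/2·b, 3/4·b].
Since A² = 1/(b^5/30), this is the region integral divided by the full normalization integral.
Let t = x/b; then A² and the length scale cancel, so P = ∫_{1/2}^{3/4} t^2·(1 - t)^2 dt ÷ ∫_{0}^{1} t^2·(1 - t)^2 dt.
With ∫ t^2·(1 - t)^2 dt = t^3·(6·t^2 - 15·t + 10)/30 + C, the region integral is ≈ 0.0132161 and the full one is 1/30.
Evaluating gives P = 203/512.

P ≈ 0.3965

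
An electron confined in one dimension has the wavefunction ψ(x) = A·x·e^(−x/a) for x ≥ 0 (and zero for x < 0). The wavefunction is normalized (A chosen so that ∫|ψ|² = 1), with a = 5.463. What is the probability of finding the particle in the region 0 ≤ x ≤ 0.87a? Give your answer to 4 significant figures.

|ψ|² is the probability density, so P = ∫_{0}^{0.87a} |ψ|² dx.
With A² fixed by ∫|ψ|² = 1, i.e. A² = (a^3/4)^(−1), substitute and integrate.
Let u = x/a; then A² and the length scale cancel, so P = ∫_{0}^{0.87} u^2·e^(-2·u) du ÷ ∫_{0}^{∞} u^2·e^(-2·u) du.
An antiderivative of u^2·e^(-2·u) is -(2·u^2 + 2·u + 1)·e^(-2·u)/4; evaluating from 0 to 0.87 gives ≈ 0.0633428, while the full integral is 1/4.
This works out to P = 0.25337.

P ≈ 0.2534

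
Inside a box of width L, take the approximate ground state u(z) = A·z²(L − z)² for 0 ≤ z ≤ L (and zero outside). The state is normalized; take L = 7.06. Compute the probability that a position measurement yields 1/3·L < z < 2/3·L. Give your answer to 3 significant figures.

|u|² is the probability density, so P = ∫_{1/3·L}^{2/3·L} |u|² dz.
With A² fixed by ∫|u|² = 1, i.e. A² = (L^9/630)^(−1), substitute and integrate.
In terms of t = z/L (A² and the length scale cancel between numerator and denominator), P = [∫_{1/3}^{2/3} t^4·(1 - t)^4 dt] / [∫_{0}^{1} t^4·(1 - t)^4 dt].
With ∫ t^4·(1 - t)^4 dt = t^5·(70·t^4 - 315·t^3 + 540·t^2 - 420·t + 126)/630 + C, the region integral is ≈ 0.0011275 and the full one is 1/630.
Evaluating gives P = 0.7103.

P ≈ 0.710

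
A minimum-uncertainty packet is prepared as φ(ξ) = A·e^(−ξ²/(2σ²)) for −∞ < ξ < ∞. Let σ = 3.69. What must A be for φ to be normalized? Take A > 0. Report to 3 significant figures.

A ≈ 0.391

We need A² ∫|f|² dξ = 1, taking the integral from −∞ to ∞.
Using the Gaussian integral ∫_{−∞}^{∞} e^(−αξ²) dξ = √(π/α), with φ = A·e^(−ξ²/(2σ²)), the integral evaluates to A²·[√(π)·σ].
So A² = (√(π)·σ)^(−1).
Substituting σ = 3.69 gives A² = 0.1529, so A = 0.3910.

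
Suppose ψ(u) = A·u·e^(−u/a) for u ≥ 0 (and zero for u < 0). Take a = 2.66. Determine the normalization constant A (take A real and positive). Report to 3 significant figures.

The normalization condition is ∫|ψ|² du = 1 from 0 to ∞.
With ψ = A·u·e^(−u/a), the integral evaluates to A²·[a^3/4].
Hence A² = 1/[a^3/4].
With a = 2.66: A² = 0.2125 and A = 0.4610.

A ≈ 0.461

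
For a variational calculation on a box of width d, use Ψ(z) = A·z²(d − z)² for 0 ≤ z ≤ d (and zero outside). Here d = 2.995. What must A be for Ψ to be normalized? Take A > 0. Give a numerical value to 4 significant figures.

A ≈ 0.1803

Require ∫ |Ψ|² dz = 1 over the whole domain.
Expanding the polynomial and integrating term by term, carrying out the integral gives A² · d^9/630.
With d = 2.995: A² = 0.032491 and A = 0.18025.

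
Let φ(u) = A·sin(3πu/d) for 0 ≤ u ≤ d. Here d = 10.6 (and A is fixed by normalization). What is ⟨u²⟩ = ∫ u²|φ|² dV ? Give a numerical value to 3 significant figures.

By definition ⟨u²⟩ = ∫ u^2 |φ(u)|² du.
With ∫₀^d sin²(nπu/d) du = d/2, since the A² factors cancel between numerator and denominator, ⟨u²⟩ = -d^2/(18·π^2) + d^2/3.
Putting d = 10.6 gives 36.82.

⟨u^2⟩ ≈ 36.8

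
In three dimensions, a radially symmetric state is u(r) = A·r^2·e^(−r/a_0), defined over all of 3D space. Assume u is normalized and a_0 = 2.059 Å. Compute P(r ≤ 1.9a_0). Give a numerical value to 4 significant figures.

P ≈ 0.09089

With dV = 4πr²dr, the probability is ∫|u|² dV over r ≤ 1.9a_0.
A² is fixed by ∫₀^∞ 4πr²|u|² dr = 1, i.e. A² = (45·π·a_0^7/2)^(−1).
In terms of t = r/a_0 (A², 4π and the length scale all cancel between numerator and denominator), P = [∫_{0}^{1.9} t^6·e^(-2·t) dt] / [∫_{0}^{∞} t^6·e^(-2·t) dt].
Using ∫ t^6·e^(-2·t) dt = -(4·t^6 + 12·t^5 + 30·t^4 + 60·t^3 + 90·t^2 + 90·t + 45)·e^(-2·t)/8, the numerator is ≈ 0.511270 and the denominator is 45/8.
The region integral divided by the full integral gives P = 0.090892.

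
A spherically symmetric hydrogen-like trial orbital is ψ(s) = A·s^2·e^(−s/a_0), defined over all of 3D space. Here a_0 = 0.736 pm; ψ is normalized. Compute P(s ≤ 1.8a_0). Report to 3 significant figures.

Integrate the radial probability density 4πs²|ψ|² over s ≤ 1.8a_0.
Normalization gives A² = 1/(45·π·a_0^7/2).
Let u = s/a_0; then A², 4π and the length scale all cancel, so P = ∫_{0}^{1.8} u^6·e^(-2·u) du ÷ ∫_{0}^{∞} u^6·e^(-2·u) du.
With ∫ u^6·e^(-2·u) du = -(4·u^6 + 12·u^5 + 30·u^4 + 60·u^3 + 90·u^2 + 90·u + 45)·e^(-2·u)/8 + C, the region integral is ≈ 0.41216 and the full one is 45/8.
Taking the ratio yields P = 0.07327.

P ≈ 0.0733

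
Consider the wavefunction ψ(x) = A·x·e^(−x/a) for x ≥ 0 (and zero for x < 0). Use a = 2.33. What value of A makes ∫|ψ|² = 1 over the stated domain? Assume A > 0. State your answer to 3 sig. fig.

A ≈ 0.562

Normalization requires ∫|ψ|² dx = 1, integrated from 0 to ∞.
With ∫₀^∞ x^2 e^(−αx) dx = 2!/α^3, the integral (without the A² prefactor) comes out to a^3/4.
So A² = (a^3/4)^(−1).
With a = 2.33: A² = 0.3162 and A = 0.5623.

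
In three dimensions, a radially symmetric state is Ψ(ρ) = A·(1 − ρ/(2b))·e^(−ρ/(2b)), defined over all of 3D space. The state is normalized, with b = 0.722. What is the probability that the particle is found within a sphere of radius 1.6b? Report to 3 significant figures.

With dV = 4πρ²dρ, the probability is ∫|Ψ|² dV over ρ ≤ 1.6b.
The full normalization integral is A²·[8·π·b^3] = 1, fixing A².
In terms of u = ρ/b (A², 4π and the length scale all cancel between numerator and denominator), P = [∫_{0}^{1.6} u^2·(1 - u/2)^2·e^(-u) du] / [∫_{0}^{∞} u^2·(1 - u/2)^2·e^(-u) du].
With ∫ u^2·(1 - u/2)^2·e^(-u) du = -(u^4/4 + u^2 + 2·u + 2)·e^(-u) + C, the region integral is 2 - 5874·e^(-8/5)/625 and the full one is 2.
This evaluates to P = 0.05125.

P ≈ 0.0512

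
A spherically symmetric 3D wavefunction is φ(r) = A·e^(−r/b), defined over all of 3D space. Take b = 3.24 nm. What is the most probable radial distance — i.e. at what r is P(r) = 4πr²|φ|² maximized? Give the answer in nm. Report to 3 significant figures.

The maximum of P(r) = 4πr²|φ|² occurs where its derivative vanishes.
Solving yields r = b.
With b = 3.24, the most probable radial distance is 3.240 nm.

r ≈ 3.24 nm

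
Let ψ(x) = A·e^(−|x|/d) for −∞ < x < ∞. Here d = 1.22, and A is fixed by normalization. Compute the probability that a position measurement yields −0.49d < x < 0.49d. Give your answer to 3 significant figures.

P ≈ 0.625

The probability is P = ∫ |ψ|² dx over [−0.49d, 0.49d].
Since A² = 1/(d), this is the region integral divided by the full normalization integral.
By symmetry take twice the x ≥ 0 contribution in numerator and denominator; the 2's cancel. Let u = x/d; then A² and the length scale cancel, so P = ∫_{0}^{0.49} e^(-2·u) du ÷ ∫_{0}^{∞} e^(-2·u) du.
With ∫ e^(-2·u) du = -e^(-2·u)/2 + C, the region integral is 1/2 - e^(-49/50)/2 and the full one is 1/2.
The result is P = 0.6247.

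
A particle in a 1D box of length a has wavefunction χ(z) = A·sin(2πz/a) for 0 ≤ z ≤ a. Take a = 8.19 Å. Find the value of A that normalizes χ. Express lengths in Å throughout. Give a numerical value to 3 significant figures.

A ≈ 0.494 Å^(-1/2)

We need A² ∫|f|² dz = 1, taking the integral from 0 to a.
Carrying out the integral gives A² · a/2.
So A² = (a/2)^(−1).
With a = 8.19: A² = 0.2442 and A = 0.4942.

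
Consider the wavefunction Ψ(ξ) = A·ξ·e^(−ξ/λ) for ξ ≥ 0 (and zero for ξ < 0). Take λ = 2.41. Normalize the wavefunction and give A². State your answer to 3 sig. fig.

A^2 ≈ 0.286

We need A² ∫|f|² dξ = 1, taking the integral from 0 to ∞.
The integral (without the A² prefactor) comes out to λ^3/4.
Setting this equal to 1 gives A² = 1/(λ^3/4).
Plugging in λ = 2.41 yields A = 0.5346.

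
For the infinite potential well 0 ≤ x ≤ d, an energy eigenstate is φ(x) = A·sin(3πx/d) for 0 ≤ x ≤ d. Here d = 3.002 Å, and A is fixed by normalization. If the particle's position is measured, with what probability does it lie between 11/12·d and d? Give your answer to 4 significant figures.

P ≈ 0.03028

The probability is P = ∫ |φ|² dx over [11/12·d, d].
The normalization integral ∫|φ|²dx over the whole domain equals d/2·A², and A² cancels in the ratio.
Substituting u = x/d, A² and the length scale cancel in the ratio: P = ∫_{11/12}^{1} sin(3·π·u)^2 du / ∫_{0}^{1} sin(3·π·u)^2 du.
An antiderivative of sin(3·π·u)^2 is u/2 - sin(6·π·u)/(12·π); evaluating from 11/12 to 1 gives 1/24 - 1/(12·π), while the full integral is 1/2.
Taking the ratio, P = (-2 + π)/(12·π).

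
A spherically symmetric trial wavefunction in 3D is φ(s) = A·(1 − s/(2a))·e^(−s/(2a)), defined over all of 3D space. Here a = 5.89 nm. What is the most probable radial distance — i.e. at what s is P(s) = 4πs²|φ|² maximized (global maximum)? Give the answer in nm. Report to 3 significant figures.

s ≈ 30.8 nm

Set d/ds [P(s) = 4πs²|φ|²] = 0 and solve for s > 0.
Solving yields s = a·(√(5) + 3).
With a = 5.89, the most probable radial distance is 30.84 nm.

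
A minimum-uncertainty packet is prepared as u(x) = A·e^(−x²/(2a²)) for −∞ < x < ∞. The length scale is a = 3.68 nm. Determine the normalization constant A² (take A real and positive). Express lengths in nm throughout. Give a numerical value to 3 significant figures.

The normalization condition is ∫|u|² dx = 1 from −∞ to ∞.
Carrying out the integral gives A² · √(π)·a.
So A² = (√(π)·a)^(−1).
Substituting a = 3.68 gives A² = 0.1533, so A = 0.3916.

A^2 ≈ 0.153 nm^(-1)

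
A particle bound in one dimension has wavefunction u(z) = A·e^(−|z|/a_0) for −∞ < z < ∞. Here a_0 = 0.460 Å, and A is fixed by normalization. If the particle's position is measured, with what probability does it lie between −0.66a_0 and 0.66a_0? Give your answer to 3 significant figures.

P = ∫_{−0.66a_0}^{0.66a_0} |u(z)|² dz.
With A² fixed by ∫|u|² = 1, i.e. A² = (a_0)^(−1), substitute and integrate.
Both integrals are even about z = 0, so only the z ≥ 0 halves are needed (the factors of 2 cancel). Substituting t = z/a_0, A² and the length scale cancel in the ratio: P = ∫_{0}^{0.66} e^(-2·t) dt / ∫_{0}^{∞} e^(-2·t) dt.
With ∫ e^(-2·t) dt = -e^(-2·t)/2 + C, the region integral is 1/2 - e^(-33/25)/2 and the full one is 1/2.
The result is P = 0.7329.

P ≈ 0.733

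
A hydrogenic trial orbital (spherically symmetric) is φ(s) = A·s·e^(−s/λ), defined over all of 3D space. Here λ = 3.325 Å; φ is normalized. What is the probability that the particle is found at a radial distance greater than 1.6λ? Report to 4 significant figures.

P = ∫ |φ|² 4πs² ds over s > 1.6λ.
A² is fixed by ∫₀^∞ 4πs²|φ|² ds = 1, i.e. A² = (3·π·λ^5)^(−1).
Let u = s/λ; then A², 4π and the length scale all cancel, so P = ∫_{1.6}^{∞} u^4·e^(-2·u) du ÷ ∫_{0}^{∞} u^4·e^(-2·u) du.
With ∫ u^4·e^(-2·u) du = -(u^4/2 + u^3 + 3·u^2/2 + 3·u/2 + 3/4)·e^(-2·u) + C, the region integral is ≈ 0.585459 and the full one is 3/4.
This evaluates to P = 0.78061.

P ≈ 0.7806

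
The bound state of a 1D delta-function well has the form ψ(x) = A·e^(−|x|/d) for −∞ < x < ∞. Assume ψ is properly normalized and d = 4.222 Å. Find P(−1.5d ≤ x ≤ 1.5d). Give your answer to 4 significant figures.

P ≈ 0.9502

P = ∫_{−1.5d}^{1.5d} |ψ(x)|² dx.
Since A² = 1/(d), this is the region integral divided by the full normalization integral.
By symmetry take twice the x ≥ 0 contribution in numerator and denominator; the 2's cancel. Let u = x/d; then A² and the length scale cancel, so P = ∫_{0}^{1.5} e^(-2·u) du ÷ ∫_{0}^{∞} e^(-2·u) du.
An antiderivative of e^(-2·u) is -e^(-2·u)/2; evaluating from 0 to 1.5 gives 1/2 - e^(-3)/2, while the full integral is 1/2.
Taking the ratio, P = 0.95021.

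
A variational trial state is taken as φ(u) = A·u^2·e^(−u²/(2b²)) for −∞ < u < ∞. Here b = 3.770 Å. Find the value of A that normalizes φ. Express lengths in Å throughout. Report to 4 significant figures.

A ≈ 0.03143 Å^(-5/2)

The normalization condition is ∫|φ|² du = 1 from −∞ to ∞.
Differentiating ∫e^(−αu²) du = √(π/α) under α to get the higher moments, carrying out the integral gives A² · 3·√(π)·b^5/4.
Setting this equal to 1 gives A² = 1/(3·√(π)·b^5/4).
With b = 3.770: A² = 0.00098777 and A = 0.031429.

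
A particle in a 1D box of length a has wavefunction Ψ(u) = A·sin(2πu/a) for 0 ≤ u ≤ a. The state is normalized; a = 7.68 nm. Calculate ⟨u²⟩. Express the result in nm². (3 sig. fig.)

By definition ⟨u²⟩ = ∫ u^2 |Ψ(u)|² du.
With ∫₀^a sin²(nπu/a) du = a/2, since the A² factors cancel between numerator and denominator, ⟨u²⟩ = -a^2/(8·π^2) + a^2/3.
Putting a = 7.68 gives 18.91.

⟨u^2⟩ ≈ 18.9 nm^2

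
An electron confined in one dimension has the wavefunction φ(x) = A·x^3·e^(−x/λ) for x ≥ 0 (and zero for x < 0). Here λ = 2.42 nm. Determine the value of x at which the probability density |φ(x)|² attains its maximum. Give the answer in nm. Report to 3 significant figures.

x ≈ 7.26 nm

Differentiate |φ(x)|² with respect to x and set to zero.
Solving yields x = 3·λ.
With λ = 2.42, the most probable position is 7.260 nm.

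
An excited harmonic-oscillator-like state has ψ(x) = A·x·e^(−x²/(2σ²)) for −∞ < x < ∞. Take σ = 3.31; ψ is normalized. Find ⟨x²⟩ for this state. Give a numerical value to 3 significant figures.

⟨x^2⟩ ≈ 16.4

By definition ⟨x²⟩ = ∫ x^2 |ψ(x)|² dx.
The ratio of the moment integral to the normalization integral gives ⟨x²⟩ = 3·σ^2/2.
With σ = 3.31, ⟨x^2⟩ = 16.43.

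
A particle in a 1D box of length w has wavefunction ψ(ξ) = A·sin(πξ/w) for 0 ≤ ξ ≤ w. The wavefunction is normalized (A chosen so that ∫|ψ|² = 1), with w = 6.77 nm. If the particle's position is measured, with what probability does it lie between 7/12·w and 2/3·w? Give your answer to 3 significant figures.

P ≈ 0.142

The probability is P = ∫ |ψ|² dξ over [7/12·w, 2/3·w].
The normalization integral ∫|ψ|²dξ over the whole domain equals w/2·A², and A² cancels in the ratio.
Let u = ξ/w; then A² and the length scale cancel, so P = ∫_{7/12}^{2/3} sin(π·u)^2 du ÷ ∫_{0}^{1} sin(π·u)^2 du.
Using ∫ sin(π·u)^2 du = u/2 - sin(2·π·u)/(4·π), the numerator is -1/(8·π) + 1/24 + √(3)/(8·π) and the denominator is 1/2.
The result is P = (-3 + π + 3·√(3))/(12·π).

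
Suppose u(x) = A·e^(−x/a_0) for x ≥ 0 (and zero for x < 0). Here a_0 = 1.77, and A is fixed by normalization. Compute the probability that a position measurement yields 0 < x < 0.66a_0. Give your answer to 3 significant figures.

P ≈ 0.733

|u|² is the probability density, so P = ∫_{0}^{0.66a_0} |u|² dx.
Since A² = 1/(a_0/2), this is the region integral divided by the full normalization integral.
Substituting t = x/a_0, A² and the length scale cancel in the ratio: P = ∫_{0}^{0.66} e^(-2·t) dt / ∫_{0}^{∞} e^(-2·t) dt.
Using ∫ e^(-2·t) dt = -e^(-2·t)/2, the numerator is 1/2 - e^(-33/25)/2 and the denominator is 1/2.
Evaluating gives P = 0.7329.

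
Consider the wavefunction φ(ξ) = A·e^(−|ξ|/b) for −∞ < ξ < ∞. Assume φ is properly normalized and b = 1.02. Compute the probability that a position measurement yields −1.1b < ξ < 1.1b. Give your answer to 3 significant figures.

P ≈ 0.889

|φ|² is the probability density, so P = ∫_{−1.1b}^{1.1b} |φ|² dξ.
With A² fixed by ∫|φ|² = 1, i.e. A² = (b)^(−1), substitute and integrate.
Both integrals are even about ξ = 0, so only the ξ ≥ 0 halves are needed (the factors of 2 cancel). Substituting u = ξ/b, A² and the length scale cancel in the ratio: P = ∫_{0}^{1.1} e^(-2·u) du / ∫_{0}^{∞} e^(-2·u) du.
An antiderivative of e^(-2·u) is -e^(-2·u)/2; evaluating from 0 to 1.1 gives 1/2 - e^(-11/5)/2, while the full integral is 1/2.
This works out to P = 0.8892.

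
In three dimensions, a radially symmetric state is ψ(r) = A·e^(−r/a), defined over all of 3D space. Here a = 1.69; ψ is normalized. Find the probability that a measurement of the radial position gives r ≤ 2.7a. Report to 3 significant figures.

P ≈ 0.905

Integrate the radial probability density 4πr²|ψ|² over r ≤ 2.7a.
The full normalization integral is A²·[π·a^3] = 1, fixing A².
Let u = r/a; then A², 4π and the length scale all cancel, so P = ∫_{0}^{2.7} u^2·e^(-2·u) du ÷ ∫_{0}^{∞} u^2·e^(-2·u) du.
An antiderivative of u^2·e^(-2·u) is -(2·u^2 + 2·u + 1)·e^(-2·u)/4; evaluating from 0 to 2.7 gives 1/4 - 1049·e^(-27/5)/200, while the full integral is 1/4.
The region integral divided by the full integral gives P = 0.9052.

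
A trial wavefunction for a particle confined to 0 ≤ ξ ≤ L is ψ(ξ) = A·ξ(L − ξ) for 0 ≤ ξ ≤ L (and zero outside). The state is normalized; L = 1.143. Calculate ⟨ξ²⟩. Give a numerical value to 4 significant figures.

⟨ξ²⟩ = ∫ ξ^2 |ψ|² dξ over the full domain.
Expanding the polynomial and integrating term by term, since the A² factors cancel between numerator and denominator, ⟨ξ²⟩ = 2·L^2/7.
With L = 1.143, ⟨ξ^2⟩ = 0.37327.

⟨ξ^2⟩ ≈ 0.3733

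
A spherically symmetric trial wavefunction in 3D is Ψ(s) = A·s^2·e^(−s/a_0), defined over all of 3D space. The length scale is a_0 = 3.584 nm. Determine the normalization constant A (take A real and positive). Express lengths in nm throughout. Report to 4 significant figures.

Require ∫ |Ψ|² 4πs² ds = 1 over the whole domain.
With ∫₀^∞ s^6 e^(−αs) ds = 6!/α^7, ∫|Ψ|² 4πs² ds = A²·(45·π·a_0^7/2).
Setting this equal to 1 gives A² = 1/(45·π·a_0^7/2).
Plugging in a_0 = 3.584 yields A = 0.0013647.

A ≈ 0.001365 nm^(-7/2)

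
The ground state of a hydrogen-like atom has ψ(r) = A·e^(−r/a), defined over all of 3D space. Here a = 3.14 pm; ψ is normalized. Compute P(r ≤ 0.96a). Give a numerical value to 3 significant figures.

P ≈ 0.302

With dV = 4πr²dr, the probability is ∫|ψ|² dV over r ≤ 0.96a.
Normalization gives A² = 1/(π·a^3).
Let u = r/a; then A², 4π and the length scale all cancel, so P = ∫_{0}^{0.96} u^2·e^(-2·u) du ÷ ∫_{0}^{∞} u^2·e^(-2·u) du.
With ∫ u^2·e^(-2·u) du = -(2·u^2 + 2·u + 1)·e^(-2·u)/4 + C, the region integral is 1/4 - 2977·e^(-48/25)/2500 and the full one is 1/4.
The region integral divided by the full integral gives P = 0.3017.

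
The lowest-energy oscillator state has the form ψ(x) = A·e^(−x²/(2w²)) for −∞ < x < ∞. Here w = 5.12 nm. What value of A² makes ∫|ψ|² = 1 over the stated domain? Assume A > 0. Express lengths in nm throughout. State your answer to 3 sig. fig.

A^2 ≈ 0.110 nm^(-1)

Normalization requires ∫|ψ|² dx = 1, integrated from −∞ to ∞.
Carrying out the integral gives A² · √(π)·w.
Hence A² = 1/[√(π)·w].
Plugging in w = 5.12 yields A = 0.3320.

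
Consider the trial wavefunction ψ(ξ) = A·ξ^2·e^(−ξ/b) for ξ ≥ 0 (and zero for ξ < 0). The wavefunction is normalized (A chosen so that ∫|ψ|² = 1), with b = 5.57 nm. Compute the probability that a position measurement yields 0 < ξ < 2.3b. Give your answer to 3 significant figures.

P = ∫_{0}^{2.3b} |ψ(ξ)|² dξ.
The normalization integral ∫|ψ|²dξ over the whole domain equals 3·b^5/4·A², and A² cancels in the ratio.
Substituting u = ξ/b, A² and the length scale cancel in the ratio: P = ∫_{0}^{2.3} u^4·e^(-2·u) du / ∫_{0}^{∞} u^4·e^(-2·u) du.
With ∫ u^4·e^(-2·u) du = -(u^4/2 + u^3 + 3·u^2/2 + 3·u/2 + 3/4)·e^(-2·u) + C, the region integral is ≈ 0.36507 and the full one is 3/4.
Taking the ratio, P = 0.4868.

P ≈ 0.487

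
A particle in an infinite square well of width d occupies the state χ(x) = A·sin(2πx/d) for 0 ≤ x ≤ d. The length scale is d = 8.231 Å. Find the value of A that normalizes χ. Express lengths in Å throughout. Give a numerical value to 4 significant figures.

The normalization condition is ∫|χ|² dx = 1 from 0 to d.
Carrying out the integral gives A² · d/2.
With d = 8.231: A² = 0.24298 and A = 0.49293.

A ≈ 0.4929 Å^(-1/2)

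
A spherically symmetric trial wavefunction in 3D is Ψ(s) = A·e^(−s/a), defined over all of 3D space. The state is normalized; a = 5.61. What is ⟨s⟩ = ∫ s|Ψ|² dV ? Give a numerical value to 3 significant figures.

The expectation value is the |Ψ|²-weighted average of s: ∫ s|Ψ|² 4πs² ds.
The ratio of the moment integral to the normalization integral gives ⟨s⟩ = 3·a/2.
With a = 5.61, ⟨s⟩ = 8.415.

⟨s⟩ ≈ 8.42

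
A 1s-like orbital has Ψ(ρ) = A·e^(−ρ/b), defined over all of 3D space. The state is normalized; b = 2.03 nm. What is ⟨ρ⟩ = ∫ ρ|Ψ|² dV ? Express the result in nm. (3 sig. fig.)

The expectation value is the |Ψ|²-weighted average of ρ: ∫ ρ|Ψ|² 4πρ² dρ.
With ∫₀^∞ ρ^3 e^(−αρ) dρ = 3!/α^4, evaluating both integrals, ⟨ρ⟩ = 3·b/2.
Putting b = 2.03 gives 3.045.

⟨ρ⟩ ≈ 3.05 nm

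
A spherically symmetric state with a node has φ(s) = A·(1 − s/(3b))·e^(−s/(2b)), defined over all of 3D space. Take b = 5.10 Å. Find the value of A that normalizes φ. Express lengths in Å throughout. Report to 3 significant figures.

A ≈ 0.0300 Å^(-3/2)

Normalization requires ∫|φ|² 4πs² ds = 1, integrated from 0 to ∞.
(Spherical symmetry: dV = 4πs² ds.)
With ∫₀^∞ s^4 e^(−αs) ds = 4!/α^5, the integral (without the A² prefactor) comes out to 8·π·b^3/3.
So A² = (8·π·b^3/3)^(−1).
Plugging in b = 5.10 yields A = 0.03000.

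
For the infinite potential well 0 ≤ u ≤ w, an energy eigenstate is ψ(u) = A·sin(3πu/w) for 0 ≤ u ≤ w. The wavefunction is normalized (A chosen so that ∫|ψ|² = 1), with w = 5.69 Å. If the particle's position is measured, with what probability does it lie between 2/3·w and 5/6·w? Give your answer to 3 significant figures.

P ≈ 0.167

The probability is P = ∫ |ψ|² du over [2/3·w, 5/6·w].
With A² fixed by ∫|ψ|² = 1, i.e. A² = (w/2)^(−1), substitute and integrate.
Substituting t = u/w, A² and the length scale cancel in the ratio: P = ∫_{2/3}^{5/6} sin(3·π·t)^2 dt / ∫_{0}^{1} sin(3·π·t)^2 dt.
An antiderivative of sin(3·π·t)^2 is t/2 - sin(6·π·t)/(12·π); evaluating from 2/3 to 5/6 gives 1/12, while the full integral is 1/2.
The result is P = 1/6.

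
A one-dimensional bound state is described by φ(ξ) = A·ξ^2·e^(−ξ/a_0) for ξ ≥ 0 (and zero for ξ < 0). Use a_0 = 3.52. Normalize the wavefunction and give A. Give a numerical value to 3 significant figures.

A ≈ 0.0497

The normalization condition is ∫|φ|² dξ = 1 from 0 to ∞.
With ∫₀^∞ ξ^4 e^(−αξ) dξ = 4!/α^5, with φ = A·ξ^2·e^(−ξ/a_0), the integral evaluates to A²·[3·a_0^5/4].
Setting this equal to 1 gives A² = 1/(3·a_0^5/4).
With a_0 = 3.52: A² = 0.002467 and A = 0.04967.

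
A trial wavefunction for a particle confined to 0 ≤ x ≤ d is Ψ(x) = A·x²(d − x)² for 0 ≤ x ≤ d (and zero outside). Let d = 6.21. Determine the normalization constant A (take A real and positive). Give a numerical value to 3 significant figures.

The normalization condition is ∫|Ψ|² dx = 1 from 0 to d.
Expanding the polynomial and integrating term by term, carrying out the integral gives A² · d^9/630.
So A² = (d^9/630)^(−1).
Substituting d = 6.21 gives A² = 0.00004587, so A = 0.006773.

A ≈ 0.00677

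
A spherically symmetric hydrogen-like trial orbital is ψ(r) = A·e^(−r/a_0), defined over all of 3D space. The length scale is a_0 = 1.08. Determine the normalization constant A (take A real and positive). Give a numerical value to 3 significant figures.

Require ∫ |ψ|² 4πr² dr = 1 over the whole domain.
Recall ∫₀^∞ r^m e^(−r/β) dr = m!·β^(m+1), carrying out the integral gives A² · π·a_0^3.
Setting this equal to 1 gives A² = 1/(π·a_0^3).
Plugging in a_0 = 1.08 yields A = 0.5027.

A ≈ 0.503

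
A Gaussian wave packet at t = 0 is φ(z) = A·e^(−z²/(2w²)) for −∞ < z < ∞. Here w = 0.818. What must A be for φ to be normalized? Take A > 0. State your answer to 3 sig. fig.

We need A² ∫|f|² dz = 1, taking the integral from −∞ to ∞.
The integral (without the A² prefactor) comes out to √(π)·w.
Hence A² = 1/[√(π)·w].
Plugging in w = 0.818 yields A = 0.8305.

A ≈ 0.830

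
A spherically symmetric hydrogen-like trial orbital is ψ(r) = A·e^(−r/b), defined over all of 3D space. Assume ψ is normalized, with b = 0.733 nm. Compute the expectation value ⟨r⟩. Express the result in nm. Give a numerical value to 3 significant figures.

By definition ⟨r⟩ = ∫ r |ψ(r)|² 4πr² dr.
Evaluating both integrals, ⟨r⟩ = 3·b/2.
With b = 0.733, ⟨r⟩ = 1.100.

⟨r⟩ ≈ 1.10 nm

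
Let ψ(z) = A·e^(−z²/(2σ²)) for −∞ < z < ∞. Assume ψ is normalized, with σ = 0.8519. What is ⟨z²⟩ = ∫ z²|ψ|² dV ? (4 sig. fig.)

⟨z^2⟩ ≈ 0.3629

By definition ⟨z²⟩ = ∫ z^2 |ψ(z)|² dz.
Differentiating ∫e^(−αz²) dz = √(π/α) under α to get the higher moments, evaluating both integrals, ⟨z²⟩ = σ^2/2.
With σ = 0.8519, ⟨z^2⟩ = 0.36287.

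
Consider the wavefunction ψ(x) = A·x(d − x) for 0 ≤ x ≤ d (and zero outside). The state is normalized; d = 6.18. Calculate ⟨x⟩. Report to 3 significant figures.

⟨x⟩ ≈ 3.09

By definition ⟨x⟩ = ∫ x |ψ(x)|² dx.
The ratio of the moment integral to the normalization integral gives ⟨x⟩ = d/2.
With d = 6.18, ⟨x⟩ = 3.090.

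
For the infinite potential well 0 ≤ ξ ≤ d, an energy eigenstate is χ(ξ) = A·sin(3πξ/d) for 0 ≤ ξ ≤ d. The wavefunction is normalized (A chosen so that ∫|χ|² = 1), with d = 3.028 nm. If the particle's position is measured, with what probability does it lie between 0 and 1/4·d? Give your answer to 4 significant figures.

P = ∫_{0}^{1/4·d} |χ(ξ)|² dξ.
The normalization integral ∫|χ|²dξ over the whole domain equals d/2·A², and A² cancels in the ratio.
Let u = ξ/d; then A² and the length scale cancel, so P = ∫_{0}^{1/4} sin(3·π·u)^2 du ÷ ∫_{0}^{1} sin(3·π·u)^2 du.
An antiderivative of sin(3·π·u)^2 is u/2 - sin(6·π·u)/(12·π); evaluating from 0 to 1/4 gives 1/(12·π) + 1/8, while the full integral is 1/2.
Evaluating gives P = (2 + 3·π)/(12·π).

P ≈ 0.3031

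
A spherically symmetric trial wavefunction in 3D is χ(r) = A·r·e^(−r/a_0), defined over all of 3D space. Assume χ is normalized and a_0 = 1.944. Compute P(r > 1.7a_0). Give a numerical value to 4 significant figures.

P = ∫ |χ|² 4πr² dr over r > 1.7a_0.
The full normalization integral is A²·[3·π·a_0^5] = 1, fixing A².
Let u = r/a_0; then A², 4π and the length scale all cancel, so P = ∫_{1.7}^{∞} u^4·e^(-2·u) du ÷ ∫_{0}^{∞} u^4·e^(-2·u) du.
With ∫ u^4·e^(-2·u) du = -(u^4/2 + u^3 + 3·u^2/2 + 3·u/2 + 3/4)·e^(-2·u) + C, the region integral is ≈ 0.558136 and the full one is 3/4.
Taking the ratio yields P = 0.74418.

P ≈ 0.7442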